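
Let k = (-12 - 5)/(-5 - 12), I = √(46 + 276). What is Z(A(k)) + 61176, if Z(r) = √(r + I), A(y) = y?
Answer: 61176 + √(1 + √322) ≈ 61180.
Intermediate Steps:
I = √322 ≈ 17.944
k = 1 (k = -17/(-17) = -17*(-1/17) = 1)
Z(r) = √(r + √322)
Z(A(k)) + 61176 = √(1 + √322) + 61176 = 61176 + √(1 + √322)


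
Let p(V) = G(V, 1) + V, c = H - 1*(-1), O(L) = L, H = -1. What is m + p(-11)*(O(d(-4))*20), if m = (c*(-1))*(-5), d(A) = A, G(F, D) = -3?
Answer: 1120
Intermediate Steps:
c = 0 (c = -1 - 1*(-1) = -1 + 1 = 0)
p(V) = -3 + V
m = 0 (m = (0*(-1))*(-5) = 0*(-5) = 0)
m + p(-11)*(O(d(-4))*20) = 0 + (-3 - 11)*(-4*20) = 0 - 14*(-80) = 0 + 1120 = 1120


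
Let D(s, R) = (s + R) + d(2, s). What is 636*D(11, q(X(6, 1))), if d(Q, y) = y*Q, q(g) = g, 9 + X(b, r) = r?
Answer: 15900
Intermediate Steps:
X(b, r) = -9 + r
d(Q, y) = Q*y
D(s, R) = R + 3*s (D(s, R) = (s + R) + 2*s = (R + s) + 2*s = R + 3*s)
636*D(11, q(X(6, 1))) = 636*((-9 + 1) + 3*11) = 636*(-8 + 33) = 636*25 = 15900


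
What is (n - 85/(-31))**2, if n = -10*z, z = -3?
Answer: 1030225/961 ≈ 1072.0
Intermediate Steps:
n = 30 (n = -10*(-3) = 30)
(n - 85/(-31))**2 = (30 - 85/(-31))**2 = (30 - 85*(-1/31))**2 = (30 + 85/31)**2 = (1015/31)**2 = 1030225/961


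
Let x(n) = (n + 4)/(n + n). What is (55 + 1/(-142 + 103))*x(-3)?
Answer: -1072/117 ≈ -9.1624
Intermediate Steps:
x(n) = (4 + n)/(2*n) (x(n) = (4 + n)/((2*n)) = (4 + n)*(1/(2*n)) = (4 + n)/(2*n))
(55 + 1/(-142 + 103))*x(-3) = (55 + 1/(-142 + 103))*((1/2)*(4 - 3)/(-3)) = (55 + 1/(-39))*((1/2)*(-1/3)*1) = (55 - 1/39)*(-1/6) = (2144/39)*(-1/6) = -1072/117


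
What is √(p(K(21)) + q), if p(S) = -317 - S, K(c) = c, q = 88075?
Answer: √87737 ≈ 296.20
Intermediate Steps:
√(p(K(21)) + q) = √((-317 - 1*21) + 88075) = √((-317 - 21) + 88075) = √(-338 + 88075) = √87737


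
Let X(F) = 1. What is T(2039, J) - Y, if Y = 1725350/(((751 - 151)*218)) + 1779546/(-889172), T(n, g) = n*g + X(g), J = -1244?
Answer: -1475036874430787/581518488 ≈ -2.5365e+6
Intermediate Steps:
T(n, g) = 1 + g*n (T(n, g) = n*g + 1 = g*n + 1 = 1 + g*n)
Y = 6506841467/581518488 (Y = 1725350/((600*218)) + 1779546*(-1/889172) = 1725350/130800 - 889773/444586 = 1725350*(1/130800) - 889773/444586 = 34507/2616 - 889773/444586 = 6506841467/581518488 ≈ 11.189)
T(2039, J) - Y = (1 - 1244*2039) - 1*6506841467/581518488 = (1 - 2536516) - 6506841467/581518488 = -2536515 - 6506841467/581518488 = -1475036874430787/581518488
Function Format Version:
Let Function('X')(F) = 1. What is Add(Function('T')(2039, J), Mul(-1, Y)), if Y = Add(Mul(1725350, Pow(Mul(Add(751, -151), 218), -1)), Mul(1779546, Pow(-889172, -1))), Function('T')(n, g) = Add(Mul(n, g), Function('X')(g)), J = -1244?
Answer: Rational(-1475036874430787, 581518488) ≈ -2.5365e+6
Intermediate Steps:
Function('T')(n, g) = Add(1, Mul(g, n)) (Function('T')(n, g) = Add(Mul(n, g), 1) = Add(Mul(g, n), 1) = Add(1, Mul(g, n)))
Y = Rational(6506841467, 581518488) (Y = Add(Mul(1725350, Pow(Mul(600, 218), -1)), Mul(1779546, Rational(-1, 889172))) = Add(Mul(1725350, Pow(130800, -1)), Rational(-889773, 444586)) = Add(Mul(1725350, Rational(1, 130800)), Rational(-889773, 444586)) = Add(Rational(34507, 2616), Rational(-889773, 444586)) = Rational(6506841467, 581518488) ≈ 11.189)
Add(Function('T')(2039, J), Mul(-1, Y)) = Add(Add(1, Mul(-1244, 2039)), Mul(-1, Rational(6506841467, 581518488))) = Add(Add(1, -2536516), Rational(-6506841467, 581518488)) = Add(-2536515, Rational(-6506841467, 581518488)) = Rational(-1475036874430787, 581518488)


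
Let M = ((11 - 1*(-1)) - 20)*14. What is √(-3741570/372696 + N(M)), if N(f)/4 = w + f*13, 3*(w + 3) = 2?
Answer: 7*I*√1035277976955/93174 ≈ 76.442*I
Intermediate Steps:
w = -7/3 (w = -3 + (⅓)*2 = -3 + ⅔ = -7/3 ≈ -2.3333)
M = -112 (M = ((11 + 1) - 20)*14 = (12 - 20)*14 = -8*14 = -112)
N(f) = -28/3 + 52*f (N(f) = 4*(-7/3 + f*13) = 4*(-7/3 + 13*f) = -28/3 + 52*f)
√(-3741570/372696 + N(M)) = √(-3741570/372696 + (-28/3 + 52*(-112))) = √(-3741570*1/372696 + (-28/3 - 5824)) = √(-623595/62116 - 17500/3) = √(-1088900785/186348) = 7*I*√1035277976955/93174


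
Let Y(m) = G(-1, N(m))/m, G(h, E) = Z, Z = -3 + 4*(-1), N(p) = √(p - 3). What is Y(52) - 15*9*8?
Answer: -56167/52 ≈ -1080.1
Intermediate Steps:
N(p) = √(-3 + p)
Z = -7 (Z = -3 - 4 = -7)
G(h, E) = -7
Y(m) = -7/m
Y(52) - 15*9*8 = -7/52 - 15*9*8 = -7*1/52 - 135*8 = -7/52 - 1*1080 = -7/52 - 1080 = -56167/52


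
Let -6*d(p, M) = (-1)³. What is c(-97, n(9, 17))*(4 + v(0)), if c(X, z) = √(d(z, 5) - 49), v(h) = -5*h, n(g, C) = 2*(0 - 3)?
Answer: 2*I*√1758/3 ≈ 27.952*I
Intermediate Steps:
d(p, M) = ⅙ (d(p, M) = -⅙*(-1)³ = -⅙*(-1) = ⅙)
n(g, C) = -6 (n(g, C) = 2*(-3) = -6)
c(X, z) = I*√1758/6 (c(X, z) = √(⅙ - 49) = √(-293/6) = I*√1758/6)
c(-97, n(9, 17))*(4 + v(0)) = (I*√1758/6)*(4 - 5*0) = (I*√1758/6)*(4 + 0) = (I*√1758/6)*4 = 2*I*√1758/3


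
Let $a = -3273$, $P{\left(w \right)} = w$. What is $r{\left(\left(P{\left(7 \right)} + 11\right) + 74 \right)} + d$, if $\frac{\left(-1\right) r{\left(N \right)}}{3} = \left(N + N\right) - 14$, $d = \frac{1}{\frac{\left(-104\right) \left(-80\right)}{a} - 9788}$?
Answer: $- \frac{16342669713}{32044444} \approx -510.0$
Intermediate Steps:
$d = - \frac{3273}{32044444}$ ($d = \frac{1}{\frac{\left(-104\right) \left(-80\right)}{-3273} - 9788} = \frac{1}{8320 \left(- \frac{1}{3273}\right) - 9788} = \frac{1}{- \frac{8320}{3273} - 9788} = \frac{1}{- \frac{32044444}{3273}} = - \frac{3273}{32044444} \approx -0.00010214$)
$r{\left(N \right)} = 42 - 6 N$ ($r{\left(N \right)} = - 3 \left(\left(N + N\right) - 14\right) = - 3 \left(2 N - 14\right) = - 3 \left(-14 + 2 N\right) = 42 - 6 N$)
$r{\left(\left(P{\left(7 \right)} + 11\right) + 74 \right)} + d = \left(42 - 6 \left(\left(7 + 11\right) + 74\right)\right) - \frac{3273}{32044444} = \left(42 - 6 \left(18 + 74\right)\right) - \frac{3273}{32044444} = \left(42 - 552\right) - \frac{3273}{32044444} = -510 - \frac{3273}{32044444} = - \frac{16342669713}{32044444}$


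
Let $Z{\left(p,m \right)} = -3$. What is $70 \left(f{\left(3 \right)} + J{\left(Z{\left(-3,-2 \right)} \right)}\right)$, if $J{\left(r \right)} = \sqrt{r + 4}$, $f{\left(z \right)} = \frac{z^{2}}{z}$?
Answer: $280$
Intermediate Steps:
$f{\left(z \right)} = z$
$J{\left(r \right)} = \sqrt{4 + r}$
$70 \left(f{\left(3 \right)} + J{\left(Z{\left(-3,-2 \right)} \right)}\right) = 70 \left(3 + \sqrt{4 - 3}\right) = 70 \left(3 + \sqrt{1}\right) = 70 \left(3 + 1\right) = 70 \cdot 4 = 280$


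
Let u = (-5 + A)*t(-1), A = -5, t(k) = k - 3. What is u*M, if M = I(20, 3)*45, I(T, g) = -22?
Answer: -39600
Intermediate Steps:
t(k) = -3 + k
u = 40 (u = (-5 - 5)*(-3 - 1) = -10*(-4) = 40)
M = -990 (M = -22*45 = -990)
u*M = 40*(-990) = -39600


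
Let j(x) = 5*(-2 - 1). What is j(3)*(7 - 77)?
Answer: 1050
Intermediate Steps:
j(x) = -15 (j(x) = 5*(-3) = -15)
j(3)*(7 - 77) = -15*(7 - 77) = -15*(-70) = 1050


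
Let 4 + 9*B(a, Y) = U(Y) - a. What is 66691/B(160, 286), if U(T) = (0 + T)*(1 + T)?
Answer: 66691/9102 ≈ 7.3271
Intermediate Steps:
U(T) = T*(1 + T)
B(a, Y) = -4/9 - a/9 + Y*(1 + Y)/9 (B(a, Y) = -4/9 + (Y*(1 + Y) - a)/9 = -4/9 + (-a + Y*(1 + Y))/9 = -4/9 + (-a/9 + Y*(1 + Y)/9) = -4/9 - a/9 + Y*(1 + Y)/9)
66691/B(160, 286) = 66691/(-4/9 - 1/9*160 + (1/9)*286*(1 + 286)) = 66691/(-4/9 - 160/9 + (1/9)*286*287) = 66691/(-4/9 - 160/9 + 82082/9) = 66691/9102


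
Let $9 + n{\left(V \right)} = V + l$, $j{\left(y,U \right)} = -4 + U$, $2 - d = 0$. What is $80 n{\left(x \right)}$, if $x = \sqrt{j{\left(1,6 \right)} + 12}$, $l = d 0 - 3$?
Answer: $-960 + 80 \sqrt{14} \approx -660.67$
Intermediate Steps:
$d = 2$ ($d = 2 - 0 = 2 + 0 = 2$)
$l = -3$ ($l = 2 \cdot 0 - 3 = 0 - 3 = -3$)
$x = \sqrt{14}$ ($x = \sqrt{\left(-4 + 6\right) + 12} = \sqrt{2 + 12} = \sqrt{14} \approx 3.7417$)
$n{\left(V \right)} = -12 + V$ ($n{\left(V \right)} = -9 + \left(V - 3\right) = -9 + \left(-3 + V\right) = -12 + V$)
$80 n{\left(x \right)} = 80 \left(-12 + \sqrt{14}\right) = -960 + 80 \sqrt{14}$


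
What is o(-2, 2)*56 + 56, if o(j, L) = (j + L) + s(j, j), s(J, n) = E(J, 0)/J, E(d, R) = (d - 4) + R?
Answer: 224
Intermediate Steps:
E(d, R) = -4 + R + d (E(d, R) = (-4 + d) + R = -4 + R + d)
s(J, n) = (-4 + J)/J (s(J, n) = (-4 + 0 + J)/J = (-4 + J)/J)
o(j, L) = L + j + (-4 + j)/j (o(j, L) = (j + L) + (-4 + j)/j = (L + j) + (-4 + j)/j = L + j + (-4 + j)/j)
o(-2, 2)*56 + 56 = (1 + 2 - 2 - 4/(-2))*56 + 56 = (1 + 2 - 2 - 4*(-½))*56 + 56 = (1 + 2 - 2 + 2)*56 + 56 = 3*56 + 56 = 168 + 56 = 224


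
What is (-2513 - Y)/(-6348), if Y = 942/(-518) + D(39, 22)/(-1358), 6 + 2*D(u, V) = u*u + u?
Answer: 126148075/318961608 ≈ 0.39550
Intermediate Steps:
D(u, V) = -3 + u/2 + u²/2 (D(u, V) = -3 + (u*u + u)/2 = -3 + (u² + u)/2 = -3 + (u + u²)/2 = -3 + (u/2 + u²/2) = -3 + u/2 + u²/2)
Y = -120123/50246 (Y = 942/(-518) + (-3 + (½)*39 + (½)*39²)/(-1358) = 942*(-1/518) + (-3 + 39/2 + (½)*1521)*(-1/1358) = -471/259 + (-3 + 39/2 + 1521/2)*(-1/1358) = -471/259 + 777*(-1/1358) = -471/259 - 111/194 = -120123/50246 ≈ -2.3907)
(-2513 - Y)/(-6348) = (-2513 - 1*(-120123/50246))/(-6348) = (-2513 + 120123/50246)*(-1/6348) = -126148075/50246*(-1/6348) = 126148075/318961608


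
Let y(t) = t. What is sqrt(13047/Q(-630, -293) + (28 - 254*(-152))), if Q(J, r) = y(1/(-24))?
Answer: 2*I*sqrt(68623) ≈ 523.92*I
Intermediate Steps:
Q(J, r) = -1/24 (Q(J, r) = 1/(-24) = -1/24)
sqrt(13047/Q(-630, -293) + (28 - 254*(-152))) = sqrt(13047/(-1/24) + (28 - 254*(-152))) = sqrt(13047*(-24) + (28 + 38608)) = sqrt(-313128 + 38636) = sqrt(-274492) = 2*I*sqrt(68623)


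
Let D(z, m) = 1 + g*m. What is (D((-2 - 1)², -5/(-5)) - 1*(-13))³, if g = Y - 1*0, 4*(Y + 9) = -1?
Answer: 6859/64 ≈ 107.17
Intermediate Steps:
Y = -37/4 (Y = -9 + (¼)*(-1) = -9 - ¼ = -37/4 ≈ -9.2500)
g = -37/4 (g = -37/4 - 1*0 = -37/4 + 0 = -37/4 ≈ -9.2500)
D(z, m) = 1 - 37*m/4
(D((-2 - 1)², -5/(-5)) - 1*(-13))³ = ((1 - (-185)/(4*(-5))) - 1*(-13))³ = ((1 - (-185)*(-1)/(4*5)) + 13)³ = ((1 - 37/4*1) + 13)³ = ((1 - 37/4) + 13)³ = (-33/4 + 13)³ = (19/4)³ = 6859/64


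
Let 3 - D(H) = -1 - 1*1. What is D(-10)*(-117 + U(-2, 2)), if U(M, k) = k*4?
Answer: -545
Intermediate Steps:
D(H) = 5 (D(H) = 3 - (-1 - 1*1) = 3 - (-1 - 1) = 3 - 1*(-2) = 3 + 2 = 5)
U(M, k) = 4*k
D(-10)*(-117 + U(-2, 2)) = 5*(-117 + 4*2) = 5*(-117 + 8) = 5*(-109) = -545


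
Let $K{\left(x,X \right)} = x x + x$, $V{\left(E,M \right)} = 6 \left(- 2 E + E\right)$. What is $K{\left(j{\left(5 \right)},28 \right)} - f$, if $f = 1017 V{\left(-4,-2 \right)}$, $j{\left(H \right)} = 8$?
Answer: $-24336$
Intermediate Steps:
$V{\left(E,M \right)} = - 6 E$ ($V{\left(E,M \right)} = 6 \left(- E\right) = - 6 E$)
$K{\left(x,X \right)} = x + x^{2}$ ($K{\left(x,X \right)} = x^{2} + x = x + x^{2}$)
$f = 24408$ ($f = 1017 \left(\left(-6\right) \left(-4\right)\right) = 1017 \cdot 24 = 24408$)
$K{\left(j{\left(5 \right)},28 \right)} - f = 8 \left(1 + 8\right) - 24408 = 8 \cdot 9 - 24408 = 72 - 24408 = -24336$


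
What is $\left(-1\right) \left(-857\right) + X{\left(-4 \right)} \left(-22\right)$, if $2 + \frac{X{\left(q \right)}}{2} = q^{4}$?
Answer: $-10319$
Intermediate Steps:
$X{\left(q \right)} = -4 + 2 q^{4}$
$\left(-1\right) \left(-857\right) + X{\left(-4 \right)} \left(-22\right) = \left(-1\right) \left(-857\right) + \left(-4 + 2 \left(-4\right)^{4}\right) \left(-22\right) = 857 + \left(-4 + 2 \cdot 256\right) \left(-22\right) = 857 + \left(-4 + 512\right) \left(-22\right) = 857 + 508 \left(-22\right) = 857 - 11176 = -10319$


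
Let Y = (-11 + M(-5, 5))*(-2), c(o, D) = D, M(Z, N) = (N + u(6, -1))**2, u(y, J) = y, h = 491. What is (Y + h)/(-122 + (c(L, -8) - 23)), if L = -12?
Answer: -271/153 ≈ -1.7712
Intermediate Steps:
M(Z, N) = (6 + N)**2 (M(Z, N) = (N + 6)**2 = (6 + N)**2)
Y = -220 (Y = (-11 + (6 + 5)**2)*(-2) = (-11 + 11**2)*(-2) = (-11 + 121)*(-2) = 110*(-2) = -220)
(Y + h)/(-122 + (c(L, -8) - 23)) = (-220 + 491)/(-122 + (-8 - 23)) = 271/(-122 - 31) = 271/(-153) = 271*(-1/153) = -271/153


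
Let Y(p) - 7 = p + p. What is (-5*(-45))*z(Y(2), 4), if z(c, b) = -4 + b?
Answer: 0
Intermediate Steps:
Y(p) = 7 + 2*p (Y(p) = 7 + (p + p) = 7 + 2*p)
(-5*(-45))*z(Y(2), 4) = (-5*(-45))*(-4 + 4) = 225*0 = 0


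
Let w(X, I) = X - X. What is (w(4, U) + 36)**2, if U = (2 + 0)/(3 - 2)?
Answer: 1296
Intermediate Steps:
U = 2 (U = 2/1 = 2*1 = 2)
w(X, I) = 0
(w(4, U) + 36)**2 = (0 + 36)**2 = 36**2 = 1296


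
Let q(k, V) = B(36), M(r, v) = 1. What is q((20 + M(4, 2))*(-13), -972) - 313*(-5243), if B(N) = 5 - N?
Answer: 1641028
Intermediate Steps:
q(k, V) = -31 (q(k, V) = 5 - 1*36 = 5 - 36 = -31)
q((20 + M(4, 2))*(-13), -972) - 313*(-5243) = -31 - 313*(-5243) = -31 + 1641059 = 1641028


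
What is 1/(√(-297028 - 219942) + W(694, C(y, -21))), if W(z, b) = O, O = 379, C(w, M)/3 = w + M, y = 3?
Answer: 379/660611 - I*√516970/660611 ≈ 0.00057371 - 0.0010884*I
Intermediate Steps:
C(w, M) = 3*M + 3*w (C(w, M) = 3*(w + M) = 3*(M + w) = 3*M + 3*w)
W(z, b) = 379
1/(√(-297028 - 219942) + W(694, C(y, -21))) = 1/(√(-297028 - 219942) + 379) = 1/(√(-516970) + 379) = 1/(I*√516970 + 379) = 1/(379 + I*√516970)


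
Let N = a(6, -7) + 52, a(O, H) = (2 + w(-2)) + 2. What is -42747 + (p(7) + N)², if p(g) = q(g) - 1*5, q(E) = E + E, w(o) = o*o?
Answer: -37986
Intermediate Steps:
w(o) = o²
a(O, H) = 8 (a(O, H) = (2 + (-2)²) + 2 = (2 + 4) + 2 = 6 + 2 = 8)
q(E) = 2*E
N = 60 (N = 8 + 52 = 60)
p(g) = -5 + 2*g (p(g) = 2*g - 1*5 = 2*g - 5 = -5 + 2*g)
-42747 + (p(7) + N)² = -42747 + ((-5 + 2*7) + 60)² = -42747 + ((-5 + 14) + 60)² = -42747 + (9 + 60)² = -42747 + 69² = -42747 + 4761 = -37986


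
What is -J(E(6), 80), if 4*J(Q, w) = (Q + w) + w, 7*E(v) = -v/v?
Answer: -1119/28 ≈ -39.964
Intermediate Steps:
E(v) = -⅐ (E(v) = (-v/v)/7 = (-1*1)/7 = (⅐)*(-1) = -⅐)
J(Q, w) = w/2 + Q/4 (J(Q, w) = ((Q + w) + w)/4 = (Q + 2*w)/4 = w/2 + Q/4)
-J(E(6), 80) = -((½)*80 + (¼)*(-⅐)) = -(40 - 1/28) = -1*1119/28 = -1119/28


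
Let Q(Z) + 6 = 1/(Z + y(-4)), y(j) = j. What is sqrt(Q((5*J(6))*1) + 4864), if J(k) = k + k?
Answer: sqrt(3808686)/28 ≈ 69.699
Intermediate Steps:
J(k) = 2*k
Q(Z) = -6 + 1/(-4 + Z) (Q(Z) = -6 + 1/(Z - 4) = -6 + 1/(-4 + Z))
sqrt(Q((5*J(6))*1) + 4864) = sqrt((25 - 6*5*(2*6))/(-4 + (5*(2*6))*1) + 4864) = sqrt((25 - 6*5*12)/(-4 + (5*12)*1) + 4864) = sqrt((25 - 360)/(-4 + 60*1) + 4864) = sqrt((25 - 6*60)/(-4 + 60) + 4864) = sqrt((25 - 360)/56 + 4864) = sqrt((1/56)*(-335) + 4864) = sqrt(-335/56 + 4864) = sqrt(272049/56) = sqrt(3808686)/28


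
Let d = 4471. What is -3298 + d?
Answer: 1173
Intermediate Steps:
-3298 + d = -3298 + 4471 = 1173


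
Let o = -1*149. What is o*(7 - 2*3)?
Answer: -149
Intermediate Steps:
o = -149
o*(7 - 2*3) = -149*(7 - 2*3) = -149*(7 - 6) = -149*1 = -149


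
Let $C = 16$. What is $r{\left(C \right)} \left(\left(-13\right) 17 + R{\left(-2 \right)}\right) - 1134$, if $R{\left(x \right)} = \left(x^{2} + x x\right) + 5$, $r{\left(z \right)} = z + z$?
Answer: $-7790$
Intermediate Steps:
$r{\left(z \right)} = 2 z$
$R{\left(x \right)} = 5 + 2 x^{2}$ ($R{\left(x \right)} = \left(x^{2} + x^{2}\right) + 5 = 2 x^{2} + 5 = 5 + 2 x^{2}$)
$r{\left(C \right)} \left(\left(-13\right) 17 + R{\left(-2 \right)}\right) - 1134 = 2 \cdot 16 \left(\left(-13\right) 17 + \left(5 + 2 \left(-2\right)^{2}\right)\right) - 1134 = 32 \left(-221 + \left(5 + 2 \cdot 4\right)\right) - 1134 = 32 \left(-221 + \left(5 + 8\right)\right) - 1134 = 32 \left(-221 + 13\right) - 1134 = 32 \left(-208\right) - 1134 = -6656 - 1134 = -7790$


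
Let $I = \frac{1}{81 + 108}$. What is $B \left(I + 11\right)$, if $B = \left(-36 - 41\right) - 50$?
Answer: $- \frac{264160}{189} \approx -1397.7$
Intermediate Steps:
$B = -127$ ($B = -77 - 50 = -127$)
$I = \frac{1}{189} \approx 0.005291$
$B \left(I + 11\right) = - 127 \left(\frac{1}{189} + 11\right) = \left(-127\right) \frac{2080}{189} = - \frac{264160}{189}$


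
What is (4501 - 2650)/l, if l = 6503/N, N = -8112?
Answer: -15015312/6503 ≈ -2309.0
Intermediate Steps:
l = -6503/8112 (l = 6503/(-8112) = 6503*(-1/8112) = -6503/8112 ≈ -0.80165)
(4501 - 2650)/l = (4501 - 2650)/(-6503/8112) = 1851*(-8112/6503) = -15015312/6503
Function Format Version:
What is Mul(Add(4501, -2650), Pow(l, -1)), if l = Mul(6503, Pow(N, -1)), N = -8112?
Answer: Rational(-15015312, 6503) ≈ -2309.0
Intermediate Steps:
l = Rational(-6503, 8112) (l = Mul(6503, Pow(-8112, -1)) = Mul(6503, Rational(-1, 8112)) = Rational(-6503, 8112) ≈ -0.80165)
Mul(Add(4501, -2650), Pow(l, -1)) = Mul(Add(4501, -2650), Pow(Rational(-6503, 8112), -1)) = Mul(1851, Rational(-8112, 6503)) = Rational(-15015312, 6503)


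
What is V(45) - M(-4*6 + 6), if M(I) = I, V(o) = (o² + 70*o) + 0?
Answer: 5193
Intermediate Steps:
V(o) = o² + 70*o
V(45) - M(-4*6 + 6) = 45*(70 + 45) - (-4*6 + 6) = 45*115 - (-24 + 6) = 5175 - 1*(-18) = 5175 + 18 = 5193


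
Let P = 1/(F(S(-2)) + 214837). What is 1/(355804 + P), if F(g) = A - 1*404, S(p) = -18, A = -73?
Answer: 214360/76270145441 ≈ 2.8105e-6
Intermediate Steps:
F(g) = -477 (F(g) = -73 - 1*404 = -73 - 404 = -477)
P = 1/214360 (P = 1/(-477 + 214837) = 1/214360 ≈ 4.6651e-6)
1/(355804 + P) = 1/(355804 + 1/214360) = 1/(76270145441/214360) = 214360/76270145441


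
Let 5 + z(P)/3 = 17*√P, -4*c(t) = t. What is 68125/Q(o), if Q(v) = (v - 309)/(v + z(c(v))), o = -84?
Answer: 2248125/131 - 1158125*√21/131 ≈ -23352.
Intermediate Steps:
c(t) = -t/4
z(P) = -15 + 51*√P (z(P) = -15 + 3*(17*√P) = -15 + 51*√P)
Q(v) = (-309 + v)/(-15 + v + 51*√(-v)/2) (Q(v) = (v - 309)/(v + (-15 + 51*√(-v/4))) = (-309 + v)/(v + (-15 + 51*(√(-v)/2))) = (-309 + v)/(v + (-15 + 51*√(-v)/2)) = (-309 + v)/(-15 + v + 51*√(-v)/2))
68125/Q(o) = 68125/((2*(-309 - 84)/(-30 + 2*(-84) + 51*√(-1*(-84))))) = 68125/((2*(-393)/(-30 - 168 + 51*√84))) = 68125/((2*(-393)/(-30 - 168 + 51*(2*√21)))) = 68125/((2*(-393)/(-30 - 168 + 102*√21))) = 68125/((2*(-393)/(-198 + 102*√21))) = 68125/((-786/(-198 + 102*√21))) = 68125*(33/131 - 17*√21/131) = 2248125/131 - 1158125*√21/131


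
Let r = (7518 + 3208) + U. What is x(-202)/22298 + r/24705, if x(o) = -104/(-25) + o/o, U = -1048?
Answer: 359879203/918120150 ≈ 0.39197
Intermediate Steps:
x(o) = 129/25 (x(o) = -104*(-1/25) + 1 = 104/25 + 1 = 129/25)
r = 9678 (r = (7518 + 3208) - 1048 = 10726 - 1048 = 9678)
x(-202)/22298 + r/24705 = (129/25)/22298 + 9678/24705 = (129/25)*(1/22298) + 9678*(1/24705) = 129/557450 + 3226/8235 = 359879203/918120150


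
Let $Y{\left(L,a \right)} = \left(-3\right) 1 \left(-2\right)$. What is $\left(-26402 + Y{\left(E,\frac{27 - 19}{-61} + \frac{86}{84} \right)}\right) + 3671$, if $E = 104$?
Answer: $-22725$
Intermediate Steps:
$Y{\left(L,a \right)} = 6$ ($Y{\left(L,a \right)} = \left(-3\right) \left(-2\right) = 6$)
$\left(-26402 + Y{\left(E,\frac{27 - 19}{-61} + \frac{86}{84} \right)}\right) + 3671 = \left(-26402 + 6\right) + 3671 = -26396 + 3671 = -22725$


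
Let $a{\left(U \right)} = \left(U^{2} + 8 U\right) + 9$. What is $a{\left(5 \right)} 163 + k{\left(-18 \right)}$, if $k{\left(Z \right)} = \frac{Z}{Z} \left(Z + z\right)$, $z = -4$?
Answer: $12040$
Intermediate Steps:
$k{\left(Z \right)} = -4 + Z$ ($k{\left(Z \right)} = \frac{Z}{Z} \left(Z - 4\right) = 1 \left(-4 + Z\right) = -4 + Z$)
$a{\left(U \right)} = 9 + U^{2} + 8 U$
$a{\left(5 \right)} 163 + k{\left(-18 \right)} = \left(9 + 5^{2} + 8 \cdot 5\right) 163 - 22 = \left(9 + 25 + 40\right) 163 - 22 = 74 \cdot 163 - 22 = 12062 - 22 = 12040$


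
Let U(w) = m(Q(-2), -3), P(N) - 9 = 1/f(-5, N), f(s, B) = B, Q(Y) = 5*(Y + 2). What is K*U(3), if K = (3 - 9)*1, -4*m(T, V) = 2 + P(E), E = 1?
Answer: 18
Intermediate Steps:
Q(Y) = 10 + 5*Y (Q(Y) = 5*(2 + Y) = 10 + 5*Y)
P(N) = 9 + 1/N
m(T, V) = -3 (m(T, V) = -(2 + (9 + 1/1))/4 = -(2 + (9 + 1))/4 = -(2 + 10)/4 = -¼*12 = -3)
U(w) = -3
K = -6 (K = -6*1 = -6)
K*U(3) = -6*(-3) = 18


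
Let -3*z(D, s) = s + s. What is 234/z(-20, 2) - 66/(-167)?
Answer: -58485/334 ≈ -175.10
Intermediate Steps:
z(D, s) = -2*s/3 (z(D, s) = -(s + s)/3 = -2*s/3)
234/z(-20, 2) - 66/(-167) = 234/((-⅔*2)) - 66/(-167) = 234/(-4/3) - 66*(-1/167) = 234*(-¾) + 66/167 = -351/2 + 66/167 = -58485/334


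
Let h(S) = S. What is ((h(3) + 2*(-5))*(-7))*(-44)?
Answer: -2156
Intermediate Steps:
((h(3) + 2*(-5))*(-7))*(-44) = ((3 + 2*(-5))*(-7))*(-44) = ((3 - 10)*(-7))*(-44) = -7*(-7)*(-44) = 49*(-44) = -2156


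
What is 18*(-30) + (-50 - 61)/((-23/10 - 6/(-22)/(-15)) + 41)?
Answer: -12486/23 ≈ -542.87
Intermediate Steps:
18*(-30) + (-50 - 61)/((-23/10 - 6/(-22)/(-15)) + 41) = -540 - 111/((-23*⅒ - 6*(-1/22)*(-1/15)) + 41) = -540 - 111/((-23/10 + (3/11)*(-1/15)) + 41) = -540 - 111/((-23/10 - 1/55) + 41) = -540 - 111/(-51/22 + 41) = -540 - 111/851/22 = -540 - 111*22/851 = -540 - 66/23 = -12486/23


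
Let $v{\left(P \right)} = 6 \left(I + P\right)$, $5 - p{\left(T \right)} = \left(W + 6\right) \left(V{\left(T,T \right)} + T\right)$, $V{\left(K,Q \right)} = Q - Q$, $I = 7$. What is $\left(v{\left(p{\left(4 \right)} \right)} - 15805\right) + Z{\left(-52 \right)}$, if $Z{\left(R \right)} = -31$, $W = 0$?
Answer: $-15908$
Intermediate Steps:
$V{\left(K,Q \right)} = 0$
$p{\left(T \right)} = 5 - 6 T$ ($p{\left(T \right)} = 5 - \left(0 + 6\right) \left(0 + T\right) = 5 - 6 T$)
$v{\left(P \right)} = 42 + 6 P$ ($v{\left(P \right)} = 6 \left(7 + P\right) = 42 + 6 P$)
$\left(v{\left(p{\left(4 \right)} \right)} - 15805\right) + Z{\left(-52 \right)} = \left(\left(42 + 6 \left(5 - 24\right)\right) - 15805\right) - 31 = \left(\left(42 + 6 \left(-19\right)\right) - 15805\right) - 31 = \left(\left(42 - 114\right) - 15805\right) - 31 = \left(-72 - 15805\right) - 31 = -15877 - 31 = -15908$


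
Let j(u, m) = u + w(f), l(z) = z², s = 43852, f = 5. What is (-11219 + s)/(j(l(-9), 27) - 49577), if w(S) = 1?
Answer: -32633/49495 ≈ -0.65932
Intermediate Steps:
j(u, m) = 1 + u (j(u, m) = u + 1 = 1 + u)
(-11219 + s)/(j(l(-9), 27) - 49577) = (-11219 + 43852)/((1 + (-9)²) - 49577) = 32633/((1 + 81) - 49577) = 32633/(82 - 49577) = 32633/(-49495) = 32633*(-1/49495) = -32633/49495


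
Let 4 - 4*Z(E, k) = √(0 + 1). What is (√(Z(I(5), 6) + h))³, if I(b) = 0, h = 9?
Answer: 39*√39/8 ≈ 30.444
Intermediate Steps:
Z(E, k) = ¾ (Z(E, k) = 1 - √(0 + 1)/4 = 1 - √1/4 = 1 - ¼*1 = 1 - ¼ = ¾)
(√(Z(I(5), 6) + h))³ = (√(¾ + 9))³ = (√(39/4))³ = (√39/2)³ = 39*√39/8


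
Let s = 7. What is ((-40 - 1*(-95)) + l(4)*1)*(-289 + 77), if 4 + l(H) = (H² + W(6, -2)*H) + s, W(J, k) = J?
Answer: -20776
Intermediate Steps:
l(H) = 3 + H² + 6*H (l(H) = -4 + ((H² + 6*H) + 7) = -4 + (7 + H² + 6*H) = 3 + H² + 6*H)
((-40 - 1*(-95)) + l(4)*1)*(-289 + 77) = ((-40 - 1*(-95)) + (3 + 4² + 6*4)*1)*(-289 + 77) = ((-40 + 95) + (3 + 16 + 24)*1)*(-212) = (55 + 43*1)*(-212) = (55 + 43)*(-212) = 98*(-212) = -20776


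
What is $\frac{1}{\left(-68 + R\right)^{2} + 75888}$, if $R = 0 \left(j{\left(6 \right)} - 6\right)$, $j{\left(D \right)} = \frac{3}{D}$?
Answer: $\frac{1}{80512} \approx 1.2421 \cdot 10^{-5}$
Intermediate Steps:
$R = 0$ ($R = 0 \left(\frac{3}{6} - 6\right) = 0 \left(3 \cdot \frac{1}{6} - 6\right) = 0 \left(\frac{1}{2} - 6\right) = 0 \left(- \frac{11}{2}\right) = 0$)
$\frac{1}{\left(-68 + R\right)^{2} + 75888} = \frac{1}{\left(-68 + 0\right)^{2} + 75888} = \frac{1}{\left(-68\right)^{2} + 75888} = \frac{1}{4624 + 75888} = \frac{1}{80512}$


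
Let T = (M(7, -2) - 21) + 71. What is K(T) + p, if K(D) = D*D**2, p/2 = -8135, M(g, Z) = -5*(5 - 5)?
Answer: 108730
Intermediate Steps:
M(g, Z) = 0 (M(g, Z) = -5*0 = 0)
p = -16270 (p = 2*(-8135) = -16270)
T = 50 (T = (0 - 21) + 71 = -21 + 71 = 50)
K(D) = D**3
K(T) + p = 50**3 - 16270 = 125000 - 16270 = 108730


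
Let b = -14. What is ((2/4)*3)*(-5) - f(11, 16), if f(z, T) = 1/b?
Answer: -52/7 ≈ -7.4286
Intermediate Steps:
f(z, T) = -1/14 (f(z, T) = 1/(-14) = -1/14)
((2/4)*3)*(-5) - f(11, 16) = ((2/4)*3)*(-5) - 1*(-1/14) = ((2*(1/4))*3)*(-5) + 1/14 = ((1/2)*3)*(-5) + 1/14 = (3/2)*(-5) + 1/14 = -15/2 + 1/14 = -52/7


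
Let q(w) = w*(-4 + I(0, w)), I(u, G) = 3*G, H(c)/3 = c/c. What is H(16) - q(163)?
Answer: -79052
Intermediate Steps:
H(c) = 3 (H(c) = 3*(c/c) = 3*1 = 3)
q(w) = w*(-4 + 3*w)
H(16) - q(163) = 3 - 163*(-4 + 3*163) = 3 - 163*(-4 + 489) = 3 - 163*485 = 3 - 1*79055 = 3 - 79055 = -79052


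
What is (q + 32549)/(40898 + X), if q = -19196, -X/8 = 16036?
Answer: -4451/29130 ≈ -0.15280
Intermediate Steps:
X = -128288 (X = -8*16036 = -128288)
(q + 32549)/(40898 + X) = (-19196 + 32549)/(40898 - 128288) = 13353/(-87390) = 13353*(-1/87390) = -4451/29130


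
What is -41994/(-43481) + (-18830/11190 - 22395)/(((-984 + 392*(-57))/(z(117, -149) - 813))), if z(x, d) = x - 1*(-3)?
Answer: -2618322715642/3941074359 ≈ -664.37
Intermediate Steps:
z(x, d) = 3 + x (z(x, d) = x + 3 = 3 + x)
-41994/(-43481) + (-18830/11190 - 22395)/(((-984 + 392*(-57))/(z(117, -149) - 813))) = -41994/(-43481) + (-18830/11190 - 22395)/(((-984 + 392*(-57))/((3 + 117) - 813))) = -41994*(-1/43481) + (-18830*1/11190 - 22395)/(((-984 - 22344)/(120 - 813))) = 41994/43481 + (-1883/1119 - 22395)/((-23328/(-693))) = 41994/43481 - 25061888/(1119*((-23328*(-1/693)))) = 41994/43481 - 25061888/(1119*2592/77) = 41994/43481 - 25061888/1119*77/2592 = 41994/43481 - 60305168/90639 = -2618322715642/3941074359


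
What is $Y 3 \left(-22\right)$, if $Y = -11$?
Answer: $726$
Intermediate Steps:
$Y 3 \left(-22\right) = \left(-11\right) 3 \left(-22\right) = \left(-33\right) \left(-22\right) = 726$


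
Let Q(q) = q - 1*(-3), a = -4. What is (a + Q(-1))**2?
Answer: 4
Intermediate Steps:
Q(q) = 3 + q (Q(q) = q + 3 = 3 + q)
(a + Q(-1))**2 = (-4 + (3 - 1))**2 = (-4 + 2)**2 = (-2)**2 = 4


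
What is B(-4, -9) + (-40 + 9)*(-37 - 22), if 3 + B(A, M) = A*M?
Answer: 1862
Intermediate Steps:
B(A, M) = -3 + A*M
B(-4, -9) + (-40 + 9)*(-37 - 22) = (-3 - 4*(-9)) + (-40 + 9)*(-37 - 22) = (-3 + 36) - 31*(-59) = 33 + 1829 = 1862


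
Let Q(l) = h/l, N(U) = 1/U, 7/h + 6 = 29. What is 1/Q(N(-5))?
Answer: -23/35 ≈ -0.65714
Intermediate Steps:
h = 7/23 (h = 7/(-6 + 29) = 7/23 ≈ 0.30435)
Q(l) = 7/(23*l)
1/Q(N(-5)) = 1/(7/(23*(1/(-5)))) = 1/(7/(23*(-⅕))) = 1/((7/23)*(-5)) = 1/(-35/23) = -23/35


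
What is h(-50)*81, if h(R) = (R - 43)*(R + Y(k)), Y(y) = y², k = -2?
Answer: 346518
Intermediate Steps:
h(R) = (-43 + R)*(4 + R) (h(R) = (R - 43)*(R + (-2)²) = (-43 + R)*(R + 4) = (-43 + R)*(4 + R))
h(-50)*81 = (-172 + (-50)² - 39*(-50))*81 = (-172 + 2500 + 1950)*81 = 4278*81 = 346518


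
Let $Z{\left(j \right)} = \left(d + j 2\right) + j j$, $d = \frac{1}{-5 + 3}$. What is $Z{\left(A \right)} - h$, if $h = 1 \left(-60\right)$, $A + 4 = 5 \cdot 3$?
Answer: $\frac{405}{2} \approx 202.5$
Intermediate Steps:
$d = - \frac{1}{2}$ ($d = \frac{1}{-2} = - \frac{1}{2} \approx -0.5$)
$A = 11$ ($A = -4 + 5 \cdot 3 = -4 + 15 = 11$)
$Z{\left(j \right)} = - \frac{1}{2} + j^{2} + 2 j$ ($Z{\left(j \right)} = \left(- \frac{1}{2} + j 2\right) + j j = \left(- \frac{1}{2} + 2 j\right) + j^{2} = - \frac{1}{2} + j^{2} + 2 j$)
$h = -60$
$Z{\left(A \right)} - h = \left(- \frac{1}{2} + 11^{2} + 2 \cdot 11\right) - -60 = \left(- \frac{1}{2} + 121 + 22\right) + 60 = \frac{285}{2} + 60 = \frac{405}{2}$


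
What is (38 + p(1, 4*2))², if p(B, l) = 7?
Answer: 2025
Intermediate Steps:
(38 + p(1, 4*2))² = (38 + 7)² = 45² = 2025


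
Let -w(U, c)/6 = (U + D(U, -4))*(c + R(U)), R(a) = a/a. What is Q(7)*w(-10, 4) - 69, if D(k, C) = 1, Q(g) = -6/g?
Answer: -2103/7 ≈ -300.43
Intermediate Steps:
R(a) = 1
w(U, c) = -6*(1 + U)*(1 + c) (w(U, c) = -6*(U + 1)*(c + 1) = -6*(1 + U)*(1 + c))
Q(7)*w(-10, 4) - 69 = (-6/7)*(-6 - 6*(-10) - 6*4 - 6*(-10)*4) - 69 = (-6*⅐)*(-6 + 60 - 24 + 240) - 69 = -6/7*270 - 69 = -1620/7 - 69 = -2103/7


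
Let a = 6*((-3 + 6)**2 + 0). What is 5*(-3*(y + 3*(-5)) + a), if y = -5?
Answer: 570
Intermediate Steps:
a = 54 (a = 6*(3**2 + 0) = 6*(9 + 0) = 6*9 = 54)
5*(-3*(y + 3*(-5)) + a) = 5*(-3*(-5 + 3*(-5)) + 54) = 5*(-3*(-5 - 15) + 54) = 5*(-3*(-20) + 54) = 5*(60 + 54) = 5*114 = 570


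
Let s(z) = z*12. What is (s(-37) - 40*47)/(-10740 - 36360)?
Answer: 581/11775 ≈ 0.049342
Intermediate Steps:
s(z) = 12*z
(s(-37) - 40*47)/(-10740 - 36360) = (12*(-37) - 40*47)/(-10740 - 36360) = (-444 - 1880)/(-47100) = -2324*(-1/47100) = 581/11775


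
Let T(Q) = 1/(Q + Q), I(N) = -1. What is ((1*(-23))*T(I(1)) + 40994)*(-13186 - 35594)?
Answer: -2000248290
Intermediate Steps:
T(Q) = 1/(2*Q)
((1*(-23))*T(I(1)) + 40994)*(-13186 - 35594) = ((1*(-23))*((½)/(-1)) + 40994)*(-13186 - 35594) = (-23*(-1)/2 + 40994)*(-48780) = (-23*(-½) + 40994)*(-48780) = (23/2 + 40994)*(-48780) = (82011/2)*(-48780) = -2000248290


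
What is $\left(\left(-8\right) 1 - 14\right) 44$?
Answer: $-968$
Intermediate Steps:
$\left(\left(-8\right) 1 - 14\right) 44 = \left(-8 - 14\right) 44 = \left(-22\right) 44 = -968$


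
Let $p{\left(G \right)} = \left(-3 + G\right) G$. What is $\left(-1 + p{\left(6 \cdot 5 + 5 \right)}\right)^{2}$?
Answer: $1252161$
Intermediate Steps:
$p{\left(G \right)} = G \left(-3 + G\right)$
$\left(-1 + p{\left(6 \cdot 5 + 5 \right)}\right)^{2} = \left(-1 + \left(6 \cdot 5 + 5\right) \left(-3 + \left(6 \cdot 5 + 5\right)\right)\right)^{2} = \left(-1 + \left(30 + 5\right) \left(-3 + \left(30 + 5\right)\right)\right)^{2} = \left(-1 + 35 \left(-3 + 35\right)\right)^{2} = \left(-1 + 35 \cdot 32\right)^{2} = \left(-1 + 1120\right)^{2} = 1119^{2} = 1252161$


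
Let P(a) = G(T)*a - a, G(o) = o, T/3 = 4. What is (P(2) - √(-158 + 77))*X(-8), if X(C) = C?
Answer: -176 + 72*I ≈ -176.0 + 72.0*I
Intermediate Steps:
T = 12 (T = 3*4 = 12)
P(a) = 11*a (P(a) = 12*a - a = 11*a)
(P(2) - √(-158 + 77))*X(-8) = (11*2 - √(-158 + 77))*(-8) = (22 - √(-81))*(-8) = (22 - 9*I)*(-8) = -176 + 72*I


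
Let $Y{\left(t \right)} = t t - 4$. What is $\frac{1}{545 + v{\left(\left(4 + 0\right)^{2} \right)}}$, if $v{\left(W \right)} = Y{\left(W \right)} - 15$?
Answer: $\frac{1}{782} \approx 0.0012788$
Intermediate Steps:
$Y{\left(t \right)} = -4 + t^{2}$ ($Y{\left(t \right)} = t^{2} - 4 = -4 + t^{2}$)
$v{\left(W \right)} = -19 + W^{2}$ ($v{\left(W \right)} = \left(-4 + W^{2}\right) - 15 = -19 + W^{2}$)
$\frac{1}{545 + v{\left(\left(4 + 0\right)^{2} \right)}} = \frac{1}{545 - \left(19 - \left(\left(4 + 0\right)^{2}\right)^{2}\right)} = \frac{1}{545 - \left(19 - \left(4^{2}\right)^{2}\right)} = \frac{1}{545 - \left(19 - 16^{2}\right)} = \frac{1}{545 + \left(-19 + 256\right)} = \frac{1}{545 + 237} = \frac{1}{782}$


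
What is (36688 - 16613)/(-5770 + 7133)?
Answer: 20075/1363 ≈ 14.729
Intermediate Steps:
(36688 - 16613)/(-5770 + 7133) = 20075/1363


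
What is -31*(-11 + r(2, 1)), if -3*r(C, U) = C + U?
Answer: 372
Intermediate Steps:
r(C, U) = -C/3 - U/3 (r(C, U) = -(C + U)/3 = -C/3 - U/3)
-31*(-11 + r(2, 1)) = -31*(-11 + (-1/3*2 - 1/3*1)) = -31*(-11 + (-2/3 - 1/3)) = -31*(-11 - 1) = -31*(-12) = 372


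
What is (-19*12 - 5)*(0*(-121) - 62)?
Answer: 14446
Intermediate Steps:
(-19*12 - 5)*(0*(-121) - 62) = (-228 - 5)*(0 - 62) = -233*(-62) = 14446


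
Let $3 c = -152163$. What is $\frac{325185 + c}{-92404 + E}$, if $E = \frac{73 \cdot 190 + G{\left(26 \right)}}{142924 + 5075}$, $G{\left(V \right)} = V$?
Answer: $- \frac{3385033128}{1139640475} \approx -2.9703$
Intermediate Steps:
$E = \frac{4632}{49333}$ ($E = \frac{73 \cdot 190 + 26}{142924 + 5075} = \frac{13870 + 26}{147999} = 13896 \cdot \frac{1}{147999} = \frac{4632}{49333} \approx 0.093893$)
$c = -50721$ ($c = \frac{1}{3} \left(-152163\right) = -50721$)
$\frac{325185 + c}{-92404 + E} = \frac{325185 - 50721}{-92404 + \frac{4632}{49333}} = \frac{274464}{- \frac{4558561900}{49333}} = 274464 \left(- \frac{49333}{4558561900}\right) = - \frac{3385033128}{1139640475}$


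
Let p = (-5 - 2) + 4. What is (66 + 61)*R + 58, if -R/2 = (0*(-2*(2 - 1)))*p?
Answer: 58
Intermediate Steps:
p = -3 (p = -7 + 4 = -3)
R = 0 (R = -2*0*(-2*(2 - 1))*(-3) = -2*0*(-2*1)*(-3) = -2*0*(-2)*(-3) = -0*(-3) = -2*0 = 0)
(66 + 61)*R + 58 = (66 + 61)*0 + 58 = 127*0 + 58 = 0 + 58 = 58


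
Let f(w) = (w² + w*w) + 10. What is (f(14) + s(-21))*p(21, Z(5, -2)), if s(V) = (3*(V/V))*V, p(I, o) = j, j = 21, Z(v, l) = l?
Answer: 7119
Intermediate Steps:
f(w) = 10 + 2*w² (f(w) = (w² + w²) + 10 = 2*w² + 10 = 10 + 2*w²)
p(I, o) = 21
s(V) = 3*V (s(V) = (3*1)*V = 3*V)
(f(14) + s(-21))*p(21, Z(5, -2)) = ((10 + 2*14²) + 3*(-21))*21 = ((10 + 2*196) - 63)*21 = ((10 + 392) - 63)*21 = (402 - 63)*21 = 339*21 = 7119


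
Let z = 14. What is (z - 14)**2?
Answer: 0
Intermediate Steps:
(z - 14)**2 = (14 - 14)**2 = 0**2 = 0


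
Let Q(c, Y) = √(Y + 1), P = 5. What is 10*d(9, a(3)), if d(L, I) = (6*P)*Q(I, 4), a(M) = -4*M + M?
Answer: 300*√5 ≈ 670.82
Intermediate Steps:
a(M) = -3*M
Q(c, Y) = √(1 + Y)
d(L, I) = 30*√5 (d(L, I) = (6*5)*√(1 + 4) = 30*√5)
10*d(9, a(3)) = 10*(30*√5) = 300*√5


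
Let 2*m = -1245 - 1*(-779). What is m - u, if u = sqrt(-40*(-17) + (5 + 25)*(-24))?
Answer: -233 - 2*I*sqrt(10) ≈ -233.0 - 6.3246*I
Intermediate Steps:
m = -233 (m = (-1245 - 1*(-779))/2 = (-1245 + 779)/2 = (1/2)*(-466) = -233)
u = 2*I*sqrt(10) (u = sqrt(680 + 30*(-24)) = sqrt(680 - 720) = sqrt(-40) = 2*I*sqrt(10) ≈ 6.3246*I)
m - u = -233 - 2*I*sqrt(10)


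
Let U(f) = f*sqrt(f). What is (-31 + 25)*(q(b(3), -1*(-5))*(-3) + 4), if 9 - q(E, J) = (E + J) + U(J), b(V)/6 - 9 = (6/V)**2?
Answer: -1356 - 90*sqrt(5) ≈ -1557.2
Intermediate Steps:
b(V) = 54 + 216/V**2 (b(V) = 54 + 6*(6/V)**2 = 54 + 6*(36/V**2) = 54 + 216/V**2)
U(f) = f**(3/2)
q(E, J) = 9 - E - J - J**(3/2) (q(E, J) = 9 - ((E + J) + J**(3/2)) = 9 - (E + J + J**(3/2)) = 9 + (-E - J - J**(3/2)) = 9 - E - J - J**(3/2))
(-31 + 25)*(q(b(3), -1*(-5))*(-3) + 4) = (-31 + 25)*((9 - (54 + 216/3**2) - (-1)*(-5) - (-1*(-5))**(3/2))*(-3) + 4) = -6*((9 - (54 + 216*(1/9)) - 1*5 - 5**(3/2))*(-3) + 4) = -6*((9 - (54 + 24) - 5 - 5*sqrt(5))*(-3) + 4) = -6*((9 - 1*78 - 5 - 5*sqrt(5))*(-3) + 4) = -6*((9 - 78 - 5 - 5*sqrt(5))*(-3) + 4) = -6*((-74 - 5*sqrt(5))*(-3) + 4) = -6*((222 + 15*sqrt(5)) + 4) = -6*(226 + 15*sqrt(5)) = -1356 - 90*sqrt(5)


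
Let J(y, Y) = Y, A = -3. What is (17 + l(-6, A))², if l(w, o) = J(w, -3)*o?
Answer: 676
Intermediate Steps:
l(w, o) = -3*o
(17 + l(-6, A))² = (17 - 3*(-3))² = (17 + 9)² = 26² = 676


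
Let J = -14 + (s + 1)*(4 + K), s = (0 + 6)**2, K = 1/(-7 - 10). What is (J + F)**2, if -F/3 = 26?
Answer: 837225/289 ≈ 2897.0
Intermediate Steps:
K = -1/17 (K = 1/(-17) = -1/17 ≈ -0.058824)
s = 36 (s = 6**2 = 36)
F = -78 (F = -3*26 = -78)
J = 2241/17 (J = -14 + (36 + 1)*(4 - 1/17) = -14 + 37*(67/17) = -14 + 2479/17 = 2241/17 ≈ 131.82)
(J + F)**2 = (2241/17 - 78)**2 = (915/17)**2 = 837225/289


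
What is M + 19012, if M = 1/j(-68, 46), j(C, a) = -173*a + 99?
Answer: 149415307/7859 ≈ 19012.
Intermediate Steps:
j(C, a) = 99 - 173*a
M = -1/7859 (M = 1/(99 - 173*46) = 1/(99 - 7958) = 1/(-7859) = -1/7859 ≈ -0.00012724)
M + 19012 = -1/7859 + 19012 = 149415307/7859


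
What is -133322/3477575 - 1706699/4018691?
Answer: -6470953696427/13975299354325 ≈ -0.46303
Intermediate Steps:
-133322/3477575 - 1706699/4018691 = -6470953696427/13975299354325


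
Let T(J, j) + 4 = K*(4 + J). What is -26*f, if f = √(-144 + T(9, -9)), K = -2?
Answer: -26*I*√174 ≈ -342.96*I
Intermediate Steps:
T(J, j) = -12 - 2*J (T(J, j) = -4 - 2*(4 + J) = -4 + (-8 - 2*J) = -12 - 2*J)
f = I*√174 (f = √(-144 + (-12 - 2*9)) = √(-144 + (-12 - 18)) = √(-144 - 30) = √(-174) = I*√174 ≈ 13.191*I)
-26*f = -26*I*√174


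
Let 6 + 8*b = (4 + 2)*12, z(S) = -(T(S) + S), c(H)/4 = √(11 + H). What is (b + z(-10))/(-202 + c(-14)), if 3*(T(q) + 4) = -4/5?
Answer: -19493/175080 - 193*I*√3/87540 ≈ -0.11134 - 0.0038187*I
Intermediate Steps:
T(q) = -64/15 (T(q) = -4 + (-4/5)/3 = -4 + (-4*⅕)/3 = -4 + (⅓)*(-⅘) = -4 - 4/15 = -64/15)
c(H) = 4*√(11 + H)
z(S) = 64/15 - S (z(S) = -(-64/15 + S) = 64/15 - S)
b = 33/4 (b = -¾ + ((4 + 2)*12)/8 = -¾ + (6*12)/8 = -¾ + (⅛)*72 = -¾ + 9 = 33/4 ≈ 8.2500)
(b + z(-10))/(-202 + c(-14)) = (33/4 + (64/15 - 1*(-10)))/(-202 + 4*√(11 - 14)) = (33/4 + (64/15 + 10))/(-202 + 4*√(-3)) = (33/4 + 214/15)/(-202 + 4*(I*√3)) = 1351/(60*(-202 + 4*I*√3))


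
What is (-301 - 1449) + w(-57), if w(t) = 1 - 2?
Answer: -1751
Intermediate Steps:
w(t) = -1
(-301 - 1449) + w(-57) = (-301 - 1449) - 1 = -1750 - 1 = -1751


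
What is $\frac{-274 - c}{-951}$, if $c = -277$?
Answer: $- \frac{1}{317} \approx -0.0031546$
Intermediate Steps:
$\frac{-274 - c}{-951} = \frac{-274 - -277}{-951} = \left(-274 + 277\right) \left(- \frac{1}{951}\right) = 3 \left(- \frac{1}{951}\right) = - \frac{1}{317}$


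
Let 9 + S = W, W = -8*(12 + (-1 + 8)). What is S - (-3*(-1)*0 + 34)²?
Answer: -1317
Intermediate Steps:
W = -152 (W = -8*(12 + 7) = -8*19 = -152)
S = -161 (S = -9 - 152 = -161)
S - (-3*(-1)*0 + 34)² = -161 - (-3*(-1)*0 + 34)² = -161 - (3*0 + 34)² = -161 - (0 + 34)² = -161 - 1*34² = -161 - 1*1156 = -161 - 1156 = -1317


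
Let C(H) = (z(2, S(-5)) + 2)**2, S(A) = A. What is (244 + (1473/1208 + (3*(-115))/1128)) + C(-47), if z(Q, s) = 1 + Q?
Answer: 7662305/28388 ≈ 269.91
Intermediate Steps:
C(H) = 25 (C(H) = ((1 + 2) + 2)**2 = (3 + 2)**2 = 5**2 = 25)
(244 + (1473/1208 + (3*(-115))/1128)) + C(-47) = (244 + (1473/1208 + (3*(-115))/1128)) + 25 = (244 + (1473*(1/1208) - 345*1/1128)) + 25 = (244 + (1473/1208 - 115/376)) + 25 = (244 + 25933/28388) + 25 = 6952605/28388 + 25 = 7662305/28388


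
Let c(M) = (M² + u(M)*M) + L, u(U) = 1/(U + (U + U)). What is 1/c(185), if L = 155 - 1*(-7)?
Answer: 3/103162 ≈ 2.9080e-5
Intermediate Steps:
u(U) = 1/(3*U) (u(U) = 1/(U + 2*U) = 1/(3*U))
L = 162 (L = 155 + 7 = 162)
c(M) = 487/3 + M² (c(M) = (M² + (1/(3*M))*M) + 162 = (M² + ⅓) + 162 = (⅓ + M²) + 162 = 487/3 + M²)
1/c(185) = 1/(487/3 + 185²) = 1/(487/3 + 34225) = 1/(103162/3) = 3/103162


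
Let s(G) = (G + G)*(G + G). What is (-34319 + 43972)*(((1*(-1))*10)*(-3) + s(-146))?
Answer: 823342982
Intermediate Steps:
s(G) = 4*G**2 (s(G) = (2*G)*(2*G) = 4*G**2)
(-34319 + 43972)*(((1*(-1))*10)*(-3) + s(-146)) = (-34319 + 43972)*(((1*(-1))*10)*(-3) + 4*(-146)**2) = 9653*(-1*10*(-3) + 4*21316) = 9653*(-10*(-3) + 85264) = 9653*(30 + 85264) = 9653*85294 = 823342982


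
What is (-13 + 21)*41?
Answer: 328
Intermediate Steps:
(-13 + 21)*41 = 8*41 = 328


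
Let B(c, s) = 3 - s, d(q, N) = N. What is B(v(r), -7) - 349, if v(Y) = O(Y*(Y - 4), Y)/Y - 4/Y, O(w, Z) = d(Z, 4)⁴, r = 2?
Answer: -339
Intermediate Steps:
O(w, Z) = 256 (O(w, Z) = 4⁴ = 256)
v(Y) = 252/Y (v(Y) = 256/Y - 4/Y = 252/Y)
B(v(r), -7) - 349 = (3 - 1*(-7)) - 349 = (3 + 7) - 349 = 10 - 349 = -339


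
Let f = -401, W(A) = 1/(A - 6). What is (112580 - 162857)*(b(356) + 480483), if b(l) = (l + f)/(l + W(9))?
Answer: -25824086825184/1069 ≈ -2.4157e+10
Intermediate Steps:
W(A) = 1/(-6 + A)
b(l) = (-401 + l)/(1/3 + l) (b(l) = (l - 401)/(l + 1/(-6 + 9)) = (-401 + l)/(l + 1/3) = (-401 + l)/(1/3 + l))
(112580 - 162857)*(b(356) + 480483) = (112580 - 162857)*(3*(-401 + 356)/(1 + 3*356) + 480483) = -50277*(3*(-45)/(1 + 1068) + 480483) = -50277*(3*(-45)/1069 + 480483) = -50277*(3*(1/1069)*(-45) + 480483) = -50277*(-135/1069 + 480483) = -50277*513636192/1069 = -25824086825184/1069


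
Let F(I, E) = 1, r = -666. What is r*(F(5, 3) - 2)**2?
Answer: -666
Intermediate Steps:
r*(F(5, 3) - 2)**2 = -666*(1 - 2)**2 = -666*(-1)**2 = -666*1 = -666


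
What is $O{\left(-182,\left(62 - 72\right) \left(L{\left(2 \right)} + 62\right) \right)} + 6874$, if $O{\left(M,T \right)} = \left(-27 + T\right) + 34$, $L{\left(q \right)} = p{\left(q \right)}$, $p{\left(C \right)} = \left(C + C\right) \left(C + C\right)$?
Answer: $6101$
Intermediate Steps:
$p{\left(C \right)} = 4 C^{2}$ ($p{\left(C \right)} = 2 C 2 C = 4 C^{2}$)
$L{\left(q \right)} = 4 q^{2}$
$O{\left(M,T \right)} = 7 + T$
$O{\left(-182,\left(62 - 72\right) \left(L{\left(2 \right)} + 62\right) \right)} + 6874 = \left(7 + \left(62 - 72\right) \left(4 \cdot 2^{2} + 62\right)\right) + 6874 = \left(7 - 10 \left(4 \cdot 4 + 62\right)\right) + 6874 = \left(7 - 10 \left(16 + 62\right)\right) + 6874 = \left(7 - 780\right) + 6874 = -773 + 6874 = 6101$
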